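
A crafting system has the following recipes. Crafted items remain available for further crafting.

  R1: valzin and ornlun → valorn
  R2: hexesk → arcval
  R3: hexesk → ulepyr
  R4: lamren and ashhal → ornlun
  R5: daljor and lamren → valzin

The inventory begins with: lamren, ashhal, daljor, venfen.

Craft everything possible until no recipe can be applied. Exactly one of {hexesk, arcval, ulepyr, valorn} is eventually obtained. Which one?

valorn

Using R4, lamren and ashhal make ornlun.
daljor and lamren → valzin (R5).
Using R1, valzin and ornlun make valorn.
ulepyr would need hexesk (R3), but hexesk is never obtained. No rule produces hexesk, and it is not given. arcval would need hexesk (R2), but hexesk is never obtained.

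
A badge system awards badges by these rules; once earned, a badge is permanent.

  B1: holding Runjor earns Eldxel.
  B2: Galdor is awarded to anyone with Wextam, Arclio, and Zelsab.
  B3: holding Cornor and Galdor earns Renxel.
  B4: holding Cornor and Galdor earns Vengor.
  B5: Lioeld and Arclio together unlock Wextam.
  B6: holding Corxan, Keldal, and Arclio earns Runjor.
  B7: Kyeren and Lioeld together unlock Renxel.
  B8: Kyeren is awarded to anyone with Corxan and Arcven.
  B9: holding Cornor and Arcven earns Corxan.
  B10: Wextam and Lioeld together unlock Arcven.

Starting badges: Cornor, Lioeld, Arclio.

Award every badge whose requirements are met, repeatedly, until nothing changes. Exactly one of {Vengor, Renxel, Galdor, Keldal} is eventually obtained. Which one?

Renxel

With Lioeld and Arclio, Wextam is earned (B5).
With Wextam and Lioeld, Arcven is earned (B10).
With Cornor and Arcven, Corxan is earned (B9).
With Corxan and Arcven, Kyeren is earned (B8).
With Kyeren and Lioeld, Renxel is earned (B7).
Galdor would need Wextam, Arclio, and Zelsab (B2), but Zelsab is never earned. No rule produces Keldal, and it is not given. Vengor would need Cornor and Galdor (B4), but Galdor is never earned.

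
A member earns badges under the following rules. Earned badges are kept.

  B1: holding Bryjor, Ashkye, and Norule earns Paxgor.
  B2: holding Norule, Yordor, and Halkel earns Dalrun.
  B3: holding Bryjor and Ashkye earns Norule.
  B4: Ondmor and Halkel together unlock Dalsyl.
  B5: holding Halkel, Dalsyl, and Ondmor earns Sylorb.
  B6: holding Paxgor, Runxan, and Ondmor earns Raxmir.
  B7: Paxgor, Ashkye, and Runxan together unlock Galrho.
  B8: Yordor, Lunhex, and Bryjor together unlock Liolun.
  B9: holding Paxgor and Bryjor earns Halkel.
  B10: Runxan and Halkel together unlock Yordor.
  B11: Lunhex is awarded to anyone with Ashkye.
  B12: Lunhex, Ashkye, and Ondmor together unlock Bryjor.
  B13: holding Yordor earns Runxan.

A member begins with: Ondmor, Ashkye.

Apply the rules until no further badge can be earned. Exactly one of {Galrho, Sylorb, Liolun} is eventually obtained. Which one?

Sylorb

With Ashkye, Lunhex is earned (B11).
With Lunhex, Ashkye, and Ondmor, Bryjor is earned (B12).
With Bryjor and Ashkye, Norule is earned (B3).
With Bryjor, Ashkye, and Norule, Paxgor is earned (B1).
With Paxgor and Bryjor, Halkel is earned (B9).
With Ondmor and Halkel, Dalsyl is earned (B4).
With Halkel, Dalsyl, and Ondmor, Sylorb is earned (B5).
Liolun would need Yordor, Lunhex, and Bryjor (B8), but Yordor is never earned. Galrho would need Paxgor, Ashkye, and Runxan (B7), but Runxan is never earned.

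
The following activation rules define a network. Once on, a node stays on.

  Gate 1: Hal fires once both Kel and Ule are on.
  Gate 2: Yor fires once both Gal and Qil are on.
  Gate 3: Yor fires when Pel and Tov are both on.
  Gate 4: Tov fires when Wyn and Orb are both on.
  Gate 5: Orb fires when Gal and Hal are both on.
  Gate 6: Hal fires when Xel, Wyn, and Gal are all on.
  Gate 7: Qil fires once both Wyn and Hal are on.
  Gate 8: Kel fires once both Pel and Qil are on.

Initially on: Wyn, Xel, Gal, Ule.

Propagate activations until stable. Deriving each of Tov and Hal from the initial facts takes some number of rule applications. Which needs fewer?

Hal

Hal: Gate 6: Xel, Wyn, and Gal on → Hal on. [1 rule application]
Tov: Gate 6: Xel, Wyn, and Gal on → Hal on. Gal and Hal are on, so Orb fires (Gate 5). Wyn and Orb are on, so Tov fires (Gate 4). [3 rule applications]
Hal needs fewer.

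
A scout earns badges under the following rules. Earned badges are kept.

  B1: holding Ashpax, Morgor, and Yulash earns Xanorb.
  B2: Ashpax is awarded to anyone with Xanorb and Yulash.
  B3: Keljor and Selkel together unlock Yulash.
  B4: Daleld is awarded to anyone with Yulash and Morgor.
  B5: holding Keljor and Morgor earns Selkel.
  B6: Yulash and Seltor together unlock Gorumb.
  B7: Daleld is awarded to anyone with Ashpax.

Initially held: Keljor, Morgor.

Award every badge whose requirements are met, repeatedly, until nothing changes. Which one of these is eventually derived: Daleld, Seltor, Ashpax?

Daleld

With Keljor and Morgor, Selkel is earned (B5).
With Keljor and Selkel, Yulash is earned (B3).
With Yulash and Morgor, Daleld is earned (B4).
No rule produces Seltor, and it is not given. Ashpax would need Xanorb and Yulash (B2), but Xanorb is never earned.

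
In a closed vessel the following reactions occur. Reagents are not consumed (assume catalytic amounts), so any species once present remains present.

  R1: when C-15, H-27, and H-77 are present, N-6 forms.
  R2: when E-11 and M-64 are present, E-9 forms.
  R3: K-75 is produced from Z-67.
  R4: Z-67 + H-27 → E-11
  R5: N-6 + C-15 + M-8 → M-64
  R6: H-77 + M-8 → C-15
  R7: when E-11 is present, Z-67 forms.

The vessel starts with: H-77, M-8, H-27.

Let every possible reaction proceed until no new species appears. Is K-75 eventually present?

No

K-75 would need Z-67 (R3), but Z-67 never forms.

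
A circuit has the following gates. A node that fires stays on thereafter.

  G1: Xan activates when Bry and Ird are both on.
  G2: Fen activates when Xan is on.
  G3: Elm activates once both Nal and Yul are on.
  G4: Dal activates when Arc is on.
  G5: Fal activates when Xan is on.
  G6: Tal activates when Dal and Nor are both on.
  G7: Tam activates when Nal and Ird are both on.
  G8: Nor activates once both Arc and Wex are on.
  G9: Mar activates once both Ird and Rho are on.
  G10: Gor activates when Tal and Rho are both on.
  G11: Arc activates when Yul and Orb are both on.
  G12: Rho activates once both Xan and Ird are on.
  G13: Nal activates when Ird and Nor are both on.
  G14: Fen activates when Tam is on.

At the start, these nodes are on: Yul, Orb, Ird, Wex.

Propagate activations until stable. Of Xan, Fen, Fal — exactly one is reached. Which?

Yul and Orb are on, so Arc activates (G11).
Arc and Wex are on, so Nor activates (G8).
G13: Ird and Nor on → Nal on.
Nal and Ird are on, so Tam activates (G7).
Tam is on, so Fen activates (G14).
Fal would need Xan (G5), but Xan never turns on. Xan would need Bry and Ird (G1), but Bry never turns on.

Fen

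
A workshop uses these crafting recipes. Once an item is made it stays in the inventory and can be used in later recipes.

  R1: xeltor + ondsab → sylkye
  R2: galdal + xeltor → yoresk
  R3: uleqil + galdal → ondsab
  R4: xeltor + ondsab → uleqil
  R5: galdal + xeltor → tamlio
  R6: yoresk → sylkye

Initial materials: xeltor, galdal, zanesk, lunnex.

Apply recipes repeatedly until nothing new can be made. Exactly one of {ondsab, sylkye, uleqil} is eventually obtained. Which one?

sylkye

galdal + xeltor → yoresk (R2).
Using R6, yoresk makes sylkye.
uleqil would need xeltor and ondsab (R4), but ondsab is never obtained. ondsab would need uleqil and galdal (R3), but uleqil is never obtained.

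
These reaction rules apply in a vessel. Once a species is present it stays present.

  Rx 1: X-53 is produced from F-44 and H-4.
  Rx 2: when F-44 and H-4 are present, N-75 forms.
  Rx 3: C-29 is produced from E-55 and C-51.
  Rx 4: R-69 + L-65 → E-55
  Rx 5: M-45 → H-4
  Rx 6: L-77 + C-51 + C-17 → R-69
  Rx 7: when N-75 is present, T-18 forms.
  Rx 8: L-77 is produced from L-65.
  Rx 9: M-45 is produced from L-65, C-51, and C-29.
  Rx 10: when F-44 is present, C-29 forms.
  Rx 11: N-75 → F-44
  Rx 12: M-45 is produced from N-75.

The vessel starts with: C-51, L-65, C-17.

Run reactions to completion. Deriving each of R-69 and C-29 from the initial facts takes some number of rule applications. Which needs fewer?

R-69

R-69: L-65 present → L-77 forms (Rx 8). L-77, C-51, and C-17 present → R-69 forms (Rx 6). [2 rule applications]
C-29: L-65 present → L-77 forms (Rx 8). L-77, C-51, and C-17 present → R-69 forms (Rx 6). R-69 and L-65 present → E-55 forms (Rx 4). E-55 and C-51 present → C-29 forms (Rx 3). [4 rule applications]
R-69 needs fewer.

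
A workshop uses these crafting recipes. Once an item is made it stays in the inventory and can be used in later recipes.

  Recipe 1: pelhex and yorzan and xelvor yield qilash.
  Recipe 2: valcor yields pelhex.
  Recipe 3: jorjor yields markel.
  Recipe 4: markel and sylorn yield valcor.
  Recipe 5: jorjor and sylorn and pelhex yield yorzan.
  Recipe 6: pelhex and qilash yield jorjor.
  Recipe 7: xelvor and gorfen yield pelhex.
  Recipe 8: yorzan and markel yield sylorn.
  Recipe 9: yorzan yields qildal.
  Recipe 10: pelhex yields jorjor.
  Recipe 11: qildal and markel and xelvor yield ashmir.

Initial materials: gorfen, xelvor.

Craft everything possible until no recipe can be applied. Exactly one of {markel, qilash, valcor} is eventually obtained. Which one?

Using Recipe 7, xelvor and gorfen make pelhex.
pelhex → jorjor (Recipe 10).
jorjor → markel (Recipe 3).
valcor would need markel and sylorn (Recipe 4), but sylorn is never obtained. qilash would need pelhex, yorzan, and xelvor (Recipe 1), but yorzan is never obtained.

markel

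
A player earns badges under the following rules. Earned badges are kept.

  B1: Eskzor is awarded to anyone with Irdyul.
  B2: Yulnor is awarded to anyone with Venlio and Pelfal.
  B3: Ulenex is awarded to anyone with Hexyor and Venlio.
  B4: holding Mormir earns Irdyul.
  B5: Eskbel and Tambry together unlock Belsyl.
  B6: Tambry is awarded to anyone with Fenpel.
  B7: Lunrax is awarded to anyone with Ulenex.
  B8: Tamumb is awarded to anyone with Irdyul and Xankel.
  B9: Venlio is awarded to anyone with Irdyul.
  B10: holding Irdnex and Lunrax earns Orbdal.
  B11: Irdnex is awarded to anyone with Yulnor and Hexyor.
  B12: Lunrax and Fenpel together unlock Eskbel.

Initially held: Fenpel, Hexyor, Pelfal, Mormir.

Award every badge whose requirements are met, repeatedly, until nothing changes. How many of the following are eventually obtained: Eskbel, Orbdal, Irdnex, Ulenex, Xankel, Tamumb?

With Mormir, Irdyul is earned (B4).
With Irdyul, Venlio is earned (B9).
With Venlio and Pelfal, Yulnor is earned (B2).
With Hexyor and Venlio, Ulenex is earned (B3).
With Ulenex, Lunrax is earned (B7).
With Yulnor and Hexyor, Irdnex is earned (B11).
With Irdnex and Lunrax, Orbdal is earned (B10).
With Lunrax and Fenpel, Eskbel is earned (B12).
Eskbel: reached.
Orbdal: reached.
Irdnex: reached.
Ulenex: reached.
No rule produces Xankel, and it is not given.
Tamumb would need Irdyul and Xankel (B8), but Xankel is never earned.
Reached: Eskbel, Orbdal, Irdnex, and Ulenex — 4 of the 6.

4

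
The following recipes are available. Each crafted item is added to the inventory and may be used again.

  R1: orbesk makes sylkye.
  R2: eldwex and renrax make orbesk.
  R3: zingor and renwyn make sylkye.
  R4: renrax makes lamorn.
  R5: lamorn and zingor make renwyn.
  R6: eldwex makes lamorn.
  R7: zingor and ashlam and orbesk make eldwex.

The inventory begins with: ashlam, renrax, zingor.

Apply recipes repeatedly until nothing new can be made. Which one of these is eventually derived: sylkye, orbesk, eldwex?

sylkye

Using R4, renrax makes lamorn.
lamorn and zingor → renwyn (R5).
zingor and renwyn → sylkye (R3).
eldwex would need zingor, ashlam, and orbesk (R7), but orbesk is never obtained. orbesk would need eldwex and renrax (R2), but eldwex is never obtained.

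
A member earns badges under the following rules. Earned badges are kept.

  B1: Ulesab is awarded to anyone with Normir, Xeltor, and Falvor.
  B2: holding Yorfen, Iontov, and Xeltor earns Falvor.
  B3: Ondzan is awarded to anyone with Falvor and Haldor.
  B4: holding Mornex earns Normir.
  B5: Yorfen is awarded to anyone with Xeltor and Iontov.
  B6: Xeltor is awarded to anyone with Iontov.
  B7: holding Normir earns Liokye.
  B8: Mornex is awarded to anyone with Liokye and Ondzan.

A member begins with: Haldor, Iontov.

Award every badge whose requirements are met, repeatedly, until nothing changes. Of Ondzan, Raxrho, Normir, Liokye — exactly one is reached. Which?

With Iontov, Xeltor is earned (B6).
With Xeltor and Iontov, Yorfen is earned (B5).
With Yorfen, Iontov, and Xeltor, Falvor is earned (B2).
With Falvor and Haldor, Ondzan is earned (B3).
No rule produces Raxrho, and it is not given. Normir would need Mornex (B4), but Mornex is never earned. Liokye would need Normir (B7), but Normir is never earned.

Ondzan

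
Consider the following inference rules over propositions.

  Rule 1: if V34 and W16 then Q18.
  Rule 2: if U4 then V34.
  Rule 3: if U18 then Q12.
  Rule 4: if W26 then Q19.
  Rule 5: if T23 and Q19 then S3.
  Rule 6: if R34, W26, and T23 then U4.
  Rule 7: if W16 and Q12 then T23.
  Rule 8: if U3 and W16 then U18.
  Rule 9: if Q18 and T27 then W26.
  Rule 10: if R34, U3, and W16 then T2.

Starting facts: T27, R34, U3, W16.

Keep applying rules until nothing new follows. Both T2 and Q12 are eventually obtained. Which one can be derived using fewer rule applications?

T2: R34, U3, and W16 hold, so T2 follows (Rule 10). [1 rule application]
Q12: From U3 and W16, Rule 8 gives U18. From U18, Rule 3 gives Q12. [2 rule applications]
T2 needs fewer.

T2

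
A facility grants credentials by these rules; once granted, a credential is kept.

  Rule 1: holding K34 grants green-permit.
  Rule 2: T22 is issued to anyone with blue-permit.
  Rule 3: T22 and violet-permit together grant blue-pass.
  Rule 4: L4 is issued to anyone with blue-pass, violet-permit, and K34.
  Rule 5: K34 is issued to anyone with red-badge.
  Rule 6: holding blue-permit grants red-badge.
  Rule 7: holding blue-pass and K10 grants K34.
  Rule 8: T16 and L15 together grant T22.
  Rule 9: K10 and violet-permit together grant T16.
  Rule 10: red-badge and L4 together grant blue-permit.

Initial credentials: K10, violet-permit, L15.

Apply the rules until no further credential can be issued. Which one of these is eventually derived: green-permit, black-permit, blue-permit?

Holding K10 and violet-permit grants T16 (Rule 9).
Holding T16 and L15 grants T22 (Rule 8).
Holding T22 and violet-permit grants blue-pass (Rule 3).
Holding blue-pass and K10 grants K34 (Rule 7).
Holding K34 grants green-permit (Rule 1).
blue-permit would need red-badge and L4 (Rule 10), but red-badge is never granted. No rule produces black-permit, and it is not given.

green-permit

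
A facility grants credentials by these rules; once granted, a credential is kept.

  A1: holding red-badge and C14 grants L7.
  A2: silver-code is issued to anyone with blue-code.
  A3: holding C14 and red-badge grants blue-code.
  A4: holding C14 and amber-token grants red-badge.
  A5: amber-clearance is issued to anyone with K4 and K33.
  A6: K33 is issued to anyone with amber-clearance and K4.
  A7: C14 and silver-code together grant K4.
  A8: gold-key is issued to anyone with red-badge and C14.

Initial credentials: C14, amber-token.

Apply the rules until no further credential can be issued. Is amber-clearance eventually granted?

amber-clearance would need K4 and K33 (A5), but K33 is never granted.

No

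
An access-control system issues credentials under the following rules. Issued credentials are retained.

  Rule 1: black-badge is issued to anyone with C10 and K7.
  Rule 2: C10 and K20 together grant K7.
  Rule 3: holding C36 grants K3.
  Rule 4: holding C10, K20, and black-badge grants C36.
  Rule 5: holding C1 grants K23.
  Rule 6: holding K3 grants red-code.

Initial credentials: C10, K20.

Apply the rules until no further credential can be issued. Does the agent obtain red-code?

Yes

Holding C10 and K20 grants K7 (Rule 2).
Holding C10 and K7 grants black-badge (Rule 1).
Holding C10, K20, and black-badge grants C36 (Rule 4).
Holding C36 grants K3 (Rule 3).
Holding K3 grants red-code (Rule 6).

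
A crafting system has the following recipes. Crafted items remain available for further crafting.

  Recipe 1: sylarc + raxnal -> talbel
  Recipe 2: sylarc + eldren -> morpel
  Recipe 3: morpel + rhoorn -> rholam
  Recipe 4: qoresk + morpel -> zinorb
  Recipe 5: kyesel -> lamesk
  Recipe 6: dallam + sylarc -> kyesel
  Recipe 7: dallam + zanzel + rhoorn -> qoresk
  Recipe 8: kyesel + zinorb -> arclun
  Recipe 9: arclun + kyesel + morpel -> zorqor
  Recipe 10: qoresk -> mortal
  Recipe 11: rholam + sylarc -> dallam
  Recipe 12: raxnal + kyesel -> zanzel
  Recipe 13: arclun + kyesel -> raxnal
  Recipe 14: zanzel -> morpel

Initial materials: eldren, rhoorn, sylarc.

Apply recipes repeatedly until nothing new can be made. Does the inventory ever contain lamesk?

Yes

Using Recipe 2, sylarc and eldren make morpel.
morpel + rhoorn -> rholam (Recipe 3).
Using Recipe 11, rholam and sylarc make dallam.
dallam + sylarc -> kyesel (Recipe 6).
kyesel -> lamesk (Recipe 5).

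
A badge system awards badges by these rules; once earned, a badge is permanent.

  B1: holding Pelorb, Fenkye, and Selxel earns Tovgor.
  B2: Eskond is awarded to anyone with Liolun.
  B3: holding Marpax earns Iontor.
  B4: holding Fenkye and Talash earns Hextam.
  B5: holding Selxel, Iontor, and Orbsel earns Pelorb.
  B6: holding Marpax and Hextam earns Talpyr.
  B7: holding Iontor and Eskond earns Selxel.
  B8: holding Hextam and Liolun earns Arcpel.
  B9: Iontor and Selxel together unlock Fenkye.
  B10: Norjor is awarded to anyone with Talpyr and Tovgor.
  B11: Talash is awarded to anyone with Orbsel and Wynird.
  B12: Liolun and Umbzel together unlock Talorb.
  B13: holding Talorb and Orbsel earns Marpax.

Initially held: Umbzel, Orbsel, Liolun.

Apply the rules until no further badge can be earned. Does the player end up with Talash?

No

Talash would need Orbsel and Wynird (B11), but Wynird is never earned.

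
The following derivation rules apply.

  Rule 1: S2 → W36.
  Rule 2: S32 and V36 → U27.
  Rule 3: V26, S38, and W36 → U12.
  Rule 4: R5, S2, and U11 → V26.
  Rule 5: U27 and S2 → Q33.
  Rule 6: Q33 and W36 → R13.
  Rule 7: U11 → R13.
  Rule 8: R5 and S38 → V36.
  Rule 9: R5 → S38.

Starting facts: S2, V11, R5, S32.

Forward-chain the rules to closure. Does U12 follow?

No

U12 would need V26, S38, and W36 (Rule 3), but V26 is never established.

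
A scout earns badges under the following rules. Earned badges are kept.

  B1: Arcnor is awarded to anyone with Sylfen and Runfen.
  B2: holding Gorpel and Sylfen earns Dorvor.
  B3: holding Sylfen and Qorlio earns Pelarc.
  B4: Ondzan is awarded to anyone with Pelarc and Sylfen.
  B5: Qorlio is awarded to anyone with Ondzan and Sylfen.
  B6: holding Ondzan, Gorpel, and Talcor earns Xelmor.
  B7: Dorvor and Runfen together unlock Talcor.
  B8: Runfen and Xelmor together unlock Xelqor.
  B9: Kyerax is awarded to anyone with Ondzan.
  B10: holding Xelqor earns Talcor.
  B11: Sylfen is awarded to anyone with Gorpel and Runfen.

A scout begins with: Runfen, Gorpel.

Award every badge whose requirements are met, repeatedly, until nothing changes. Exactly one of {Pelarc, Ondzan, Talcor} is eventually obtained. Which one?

With Gorpel and Runfen, Sylfen is earned (B11).
With Gorpel and Sylfen, Dorvor is earned (B2).
With Dorvor and Runfen, Talcor is earned (B7).
Ondzan would need Pelarc and Sylfen (B4), but Pelarc is never earned. Pelarc would need Sylfen and Qorlio (B3), but Qorlio is never earned.

Talcor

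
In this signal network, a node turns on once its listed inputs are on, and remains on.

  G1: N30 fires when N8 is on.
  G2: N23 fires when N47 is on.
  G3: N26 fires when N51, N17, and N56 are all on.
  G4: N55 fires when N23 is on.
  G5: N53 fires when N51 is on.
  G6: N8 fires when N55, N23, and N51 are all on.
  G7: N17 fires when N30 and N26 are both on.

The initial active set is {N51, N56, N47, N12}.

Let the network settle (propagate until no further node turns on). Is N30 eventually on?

Yes

G2: N47 on → N23 on.
G4: N23 on → N55 on.
G6: N55, N23, and N51 on → N8 on.
G1: N8 on → N30 on.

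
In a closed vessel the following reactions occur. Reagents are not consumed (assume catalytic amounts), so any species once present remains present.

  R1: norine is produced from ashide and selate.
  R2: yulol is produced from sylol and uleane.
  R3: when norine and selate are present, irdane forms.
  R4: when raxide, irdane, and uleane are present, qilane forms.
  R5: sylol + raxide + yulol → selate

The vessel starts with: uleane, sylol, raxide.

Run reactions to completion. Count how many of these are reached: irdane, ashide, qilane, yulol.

sylol and uleane present → yulol forms (R2).
irdane would need norine and selate (R3), but norine never forms.
No rule produces ashide, and it is not given.
qilane would need raxide, irdane, and uleane (R4), but irdane never forms.
yulol: reached.
Reached: yulol — 1 of the 4.

1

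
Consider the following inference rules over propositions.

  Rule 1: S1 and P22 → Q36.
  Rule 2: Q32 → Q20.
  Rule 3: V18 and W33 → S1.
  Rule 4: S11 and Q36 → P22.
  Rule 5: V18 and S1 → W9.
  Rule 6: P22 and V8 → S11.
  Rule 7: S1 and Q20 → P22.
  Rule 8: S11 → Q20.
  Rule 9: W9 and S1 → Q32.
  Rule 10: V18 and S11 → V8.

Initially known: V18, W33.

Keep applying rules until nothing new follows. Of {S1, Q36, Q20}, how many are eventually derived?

From V18 and W33, Rule 3 gives S1.
V18 and S1 hold, so W9 follows (Rule 5).
W9 and S1 hold, so Q32 follows (Rule 9).
Q32 holds, so Q20 follows (Rule 2).
From S1 and Q20, Rule 7 gives P22.
From S1 and P22, Rule 1 gives Q36.
S1: reached.
Q36: reached.
Q20: reached.
All 3 are reached.

3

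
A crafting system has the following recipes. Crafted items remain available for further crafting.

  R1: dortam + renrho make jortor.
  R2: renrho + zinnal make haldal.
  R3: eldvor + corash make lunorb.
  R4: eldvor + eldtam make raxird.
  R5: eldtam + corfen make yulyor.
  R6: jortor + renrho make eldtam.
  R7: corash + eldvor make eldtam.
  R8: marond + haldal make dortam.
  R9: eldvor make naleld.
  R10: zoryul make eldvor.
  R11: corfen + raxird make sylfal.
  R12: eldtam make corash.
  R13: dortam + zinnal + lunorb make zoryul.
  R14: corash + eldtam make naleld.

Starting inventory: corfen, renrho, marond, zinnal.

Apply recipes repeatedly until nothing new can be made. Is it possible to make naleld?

Yes

renrho + zinnal → haldal (R2).
Using R8, marond and haldal make dortam.
Using R1, dortam and renrho make jortor.
Using R6, jortor and renrho make eldtam.
Using R12, eldtam makes corash.
Using R14, corash and eldtam make naleld.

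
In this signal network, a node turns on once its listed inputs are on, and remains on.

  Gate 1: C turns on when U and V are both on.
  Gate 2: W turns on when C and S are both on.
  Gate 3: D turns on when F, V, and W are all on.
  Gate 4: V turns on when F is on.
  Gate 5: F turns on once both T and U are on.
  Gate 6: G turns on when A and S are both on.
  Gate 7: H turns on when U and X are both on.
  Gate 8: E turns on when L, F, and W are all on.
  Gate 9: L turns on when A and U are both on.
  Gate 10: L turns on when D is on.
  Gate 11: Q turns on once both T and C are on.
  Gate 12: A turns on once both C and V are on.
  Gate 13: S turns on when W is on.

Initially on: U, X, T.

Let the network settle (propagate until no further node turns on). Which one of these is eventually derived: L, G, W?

T and U are on, so F turns on (Gate 5).
Gate 4: F on → V on.
Gate 1: U and V on → C on.
Gate 12: C and V on → A on.
A and U are on, so L turns on (Gate 9).
G would need A and S (Gate 6), but S never turns on. W would need C and S (Gate 2), but S never turns on.

L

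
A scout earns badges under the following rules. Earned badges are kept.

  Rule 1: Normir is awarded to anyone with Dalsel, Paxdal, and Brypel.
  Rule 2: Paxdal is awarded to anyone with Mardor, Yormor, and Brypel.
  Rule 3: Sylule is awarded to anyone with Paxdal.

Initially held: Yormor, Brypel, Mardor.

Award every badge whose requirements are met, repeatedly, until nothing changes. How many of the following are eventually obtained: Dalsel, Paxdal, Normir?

1

With Mardor, Yormor, and Brypel, Paxdal is earned (Rule 2).
No rule produces Dalsel, and it is not given.
Paxdal: reached.
Normir would need Dalsel, Paxdal, and Brypel (Rule 1), but Dalsel is never earned.
Reached: Paxdal — 1 of the 3.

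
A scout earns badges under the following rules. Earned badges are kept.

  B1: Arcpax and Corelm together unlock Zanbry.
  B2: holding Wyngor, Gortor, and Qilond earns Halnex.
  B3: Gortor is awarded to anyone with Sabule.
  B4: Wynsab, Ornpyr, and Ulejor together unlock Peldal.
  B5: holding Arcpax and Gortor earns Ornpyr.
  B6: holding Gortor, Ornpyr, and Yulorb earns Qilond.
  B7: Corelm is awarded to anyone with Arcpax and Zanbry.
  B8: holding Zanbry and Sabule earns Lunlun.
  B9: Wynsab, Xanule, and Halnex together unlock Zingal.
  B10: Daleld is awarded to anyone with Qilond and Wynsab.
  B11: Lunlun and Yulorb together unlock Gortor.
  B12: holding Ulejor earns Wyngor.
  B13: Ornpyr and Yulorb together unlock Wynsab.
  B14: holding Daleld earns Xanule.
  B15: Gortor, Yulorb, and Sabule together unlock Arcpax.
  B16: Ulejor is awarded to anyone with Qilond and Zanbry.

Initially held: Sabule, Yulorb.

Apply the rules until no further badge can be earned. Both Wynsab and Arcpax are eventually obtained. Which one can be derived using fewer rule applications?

Arcpax

Arcpax: With Sabule, Gortor is earned (B3). With Gortor, Yulorb, and Sabule, Arcpax is earned (B15). [2 rule applications]
Wynsab: With Sabule, Gortor is earned (B3). With Gortor, Yulorb, and Sabule, Arcpax is earned (B15). With Arcpax and Gortor, Ornpyr is earned (B5). With Ornpyr and Yulorb, Wynsab is earned (B13). [4 rule applications]
Arcpax needs fewer.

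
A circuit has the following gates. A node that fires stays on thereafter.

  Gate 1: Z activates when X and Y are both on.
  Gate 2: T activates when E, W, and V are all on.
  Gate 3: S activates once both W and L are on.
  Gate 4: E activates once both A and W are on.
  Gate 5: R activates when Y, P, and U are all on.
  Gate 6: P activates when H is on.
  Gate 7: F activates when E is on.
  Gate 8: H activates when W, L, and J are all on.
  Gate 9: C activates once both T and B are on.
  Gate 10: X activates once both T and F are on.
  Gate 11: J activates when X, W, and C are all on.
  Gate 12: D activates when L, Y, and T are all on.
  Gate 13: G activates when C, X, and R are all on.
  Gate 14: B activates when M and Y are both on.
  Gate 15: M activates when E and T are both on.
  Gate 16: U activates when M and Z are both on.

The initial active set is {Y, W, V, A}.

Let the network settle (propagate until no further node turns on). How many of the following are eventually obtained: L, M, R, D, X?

A and W are on, so E activates (Gate 4).
Gate 7: E on → F on.
Gate 2: E, W, and V on → T on.
Gate 15: E and T on → M on.
T and F are on, so X activates (Gate 10).
No rule produces L, and it is not given.
M: reached.
R would need Y, P, and U (Gate 5), but P never turns on.
D would need L, Y, and T (Gate 12), but L never turns on.
X: reached.
Reached: M and X — 2 of the 5.

2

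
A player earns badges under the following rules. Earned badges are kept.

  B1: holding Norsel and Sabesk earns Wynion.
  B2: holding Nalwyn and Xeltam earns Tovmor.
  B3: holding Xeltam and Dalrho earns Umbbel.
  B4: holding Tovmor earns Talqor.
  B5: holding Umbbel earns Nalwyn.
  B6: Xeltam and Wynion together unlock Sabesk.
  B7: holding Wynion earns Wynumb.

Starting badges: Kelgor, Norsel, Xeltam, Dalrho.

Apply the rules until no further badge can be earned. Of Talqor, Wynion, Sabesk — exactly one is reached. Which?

Talqor

With Xeltam and Dalrho, Umbbel is earned (B3).
With Umbbel, Nalwyn is earned (B5).
With Nalwyn and Xeltam, Tovmor is earned (B2).
With Tovmor, Talqor is earned (B4).
Wynion would need Norsel and Sabesk (B1), but Sabesk is never earned. Sabesk would need Xeltam and Wynion (B6), but Wynion is never earned.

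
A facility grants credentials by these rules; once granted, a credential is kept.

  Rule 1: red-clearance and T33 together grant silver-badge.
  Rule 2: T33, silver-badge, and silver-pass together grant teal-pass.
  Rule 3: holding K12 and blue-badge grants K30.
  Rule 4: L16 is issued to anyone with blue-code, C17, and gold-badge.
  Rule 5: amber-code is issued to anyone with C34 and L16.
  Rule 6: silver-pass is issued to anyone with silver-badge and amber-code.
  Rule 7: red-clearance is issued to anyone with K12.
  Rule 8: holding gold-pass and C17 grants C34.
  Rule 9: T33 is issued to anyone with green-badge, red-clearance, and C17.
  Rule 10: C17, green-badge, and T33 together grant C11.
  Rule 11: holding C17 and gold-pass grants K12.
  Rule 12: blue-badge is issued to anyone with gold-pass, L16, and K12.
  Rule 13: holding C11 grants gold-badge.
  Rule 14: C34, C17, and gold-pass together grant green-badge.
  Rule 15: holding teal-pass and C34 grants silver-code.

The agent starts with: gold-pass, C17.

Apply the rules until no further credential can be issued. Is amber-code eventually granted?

No

amber-code would need C34 and L16 (Rule 5), but L16 is never granted.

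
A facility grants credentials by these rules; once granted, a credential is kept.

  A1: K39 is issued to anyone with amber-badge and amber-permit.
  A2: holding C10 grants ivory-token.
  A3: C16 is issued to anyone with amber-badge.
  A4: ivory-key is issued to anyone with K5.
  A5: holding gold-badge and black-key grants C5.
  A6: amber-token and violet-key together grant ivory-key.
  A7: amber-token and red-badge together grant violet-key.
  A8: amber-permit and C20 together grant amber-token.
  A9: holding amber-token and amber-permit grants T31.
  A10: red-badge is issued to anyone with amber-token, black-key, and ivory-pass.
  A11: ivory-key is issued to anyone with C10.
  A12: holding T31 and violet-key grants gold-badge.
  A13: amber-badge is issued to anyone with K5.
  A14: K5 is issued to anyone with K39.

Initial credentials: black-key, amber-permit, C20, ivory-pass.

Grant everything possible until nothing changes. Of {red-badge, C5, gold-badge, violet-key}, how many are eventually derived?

4

Holding amber-permit and C20 grants amber-token (A8).
Holding amber-token and amber-permit grants T31 (A9).
Holding amber-token, black-key, and ivory-pass grants red-badge (A10).
Holding amber-token and red-badge grants violet-key (A7).
Holding T31 and violet-key grants gold-badge (A12).
Holding gold-badge and black-key grants C5 (A5).
red-badge: reached.
C5: reached.
gold-badge: reached.
violet-key: reached.
All 4 are reached.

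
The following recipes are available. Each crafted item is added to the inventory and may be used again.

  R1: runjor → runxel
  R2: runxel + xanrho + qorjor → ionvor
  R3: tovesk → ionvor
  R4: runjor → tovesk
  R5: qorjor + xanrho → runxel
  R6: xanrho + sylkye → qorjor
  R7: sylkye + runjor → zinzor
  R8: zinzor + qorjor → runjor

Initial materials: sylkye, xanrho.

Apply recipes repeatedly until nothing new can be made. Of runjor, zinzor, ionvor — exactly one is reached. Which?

ionvor

Using R6, xanrho and sylkye make qorjor.
qorjor + xanrho → runxel (R5).
runxel + xanrho + qorjor → ionvor (R2).
runjor would need zinzor and qorjor (R8), but zinzor is never obtained. zinzor would need sylkye and runjor (R7), but runjor is never obtained.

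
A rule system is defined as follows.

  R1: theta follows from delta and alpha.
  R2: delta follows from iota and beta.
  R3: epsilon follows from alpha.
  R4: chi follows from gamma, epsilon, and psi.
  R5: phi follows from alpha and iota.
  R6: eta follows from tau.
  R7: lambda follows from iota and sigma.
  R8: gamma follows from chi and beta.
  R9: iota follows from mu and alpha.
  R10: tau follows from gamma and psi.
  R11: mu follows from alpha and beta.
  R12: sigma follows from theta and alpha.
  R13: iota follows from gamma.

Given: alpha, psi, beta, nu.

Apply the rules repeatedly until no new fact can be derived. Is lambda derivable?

Yes

alpha and beta hold, so mu follows (R11).
From mu and alpha, R9 gives iota.
From iota and beta, R2 gives delta.
delta and alpha hold, so theta follows (R1).
theta and alpha hold, so sigma follows (R12).
iota and sigma hold, so lambda follows (R7).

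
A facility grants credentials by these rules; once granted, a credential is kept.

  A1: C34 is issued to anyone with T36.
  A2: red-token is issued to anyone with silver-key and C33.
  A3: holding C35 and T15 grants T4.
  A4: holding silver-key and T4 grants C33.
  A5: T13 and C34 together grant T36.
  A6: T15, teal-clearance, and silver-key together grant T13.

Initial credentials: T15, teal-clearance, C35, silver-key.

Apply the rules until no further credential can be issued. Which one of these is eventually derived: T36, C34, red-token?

Holding C35 and T15 grants T4 (A3).
Holding silver-key and T4 grants C33 (A4).
Holding silver-key and C33 grants red-token (A2).
T36 would need T13 and C34 (A5), but C34 is never granted. C34 would need T36 (A1), but T36 is never granted.

red-token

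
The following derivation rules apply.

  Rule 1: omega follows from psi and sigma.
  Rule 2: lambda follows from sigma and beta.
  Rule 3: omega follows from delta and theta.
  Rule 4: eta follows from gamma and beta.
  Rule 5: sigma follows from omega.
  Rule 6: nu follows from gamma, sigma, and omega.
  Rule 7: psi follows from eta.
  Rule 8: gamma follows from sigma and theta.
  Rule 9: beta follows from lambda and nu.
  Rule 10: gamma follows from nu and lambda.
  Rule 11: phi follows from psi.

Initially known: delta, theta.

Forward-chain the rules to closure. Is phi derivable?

phi would need psi (Rule 11), but psi is never established.

No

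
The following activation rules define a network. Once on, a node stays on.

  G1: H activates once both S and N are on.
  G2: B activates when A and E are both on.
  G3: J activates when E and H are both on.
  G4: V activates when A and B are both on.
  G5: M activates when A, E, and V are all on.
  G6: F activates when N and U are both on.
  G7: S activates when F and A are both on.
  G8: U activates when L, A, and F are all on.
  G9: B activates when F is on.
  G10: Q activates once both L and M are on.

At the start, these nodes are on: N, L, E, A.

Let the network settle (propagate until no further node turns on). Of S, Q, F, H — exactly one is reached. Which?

G2: A and E on → B on.
A and B are on, so V activates (G4).
G5: A, E, and V on → M on.
L and M are on, so Q activates (G10).
H would need S and N (G1), but S never turns on. S would need F and A (G7), but F never turns on. F would need N and U (G6), but U never turns on.

Q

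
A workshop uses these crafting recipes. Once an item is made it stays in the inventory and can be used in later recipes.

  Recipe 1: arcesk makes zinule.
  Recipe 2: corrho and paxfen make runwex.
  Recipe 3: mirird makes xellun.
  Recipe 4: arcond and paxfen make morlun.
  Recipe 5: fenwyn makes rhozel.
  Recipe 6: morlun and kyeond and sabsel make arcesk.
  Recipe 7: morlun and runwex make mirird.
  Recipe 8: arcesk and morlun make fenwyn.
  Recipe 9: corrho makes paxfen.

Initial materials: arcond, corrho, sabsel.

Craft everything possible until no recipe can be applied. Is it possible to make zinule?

zinule would need arcesk (Recipe 1), but arcesk is never obtained.

No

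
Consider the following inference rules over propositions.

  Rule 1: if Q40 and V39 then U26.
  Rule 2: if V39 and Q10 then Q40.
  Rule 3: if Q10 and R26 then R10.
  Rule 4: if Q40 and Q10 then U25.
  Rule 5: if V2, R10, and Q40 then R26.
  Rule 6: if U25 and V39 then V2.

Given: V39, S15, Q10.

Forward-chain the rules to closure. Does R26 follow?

R26 would need V2, R10, and Q40 (Rule 5), but R10 is never established.

No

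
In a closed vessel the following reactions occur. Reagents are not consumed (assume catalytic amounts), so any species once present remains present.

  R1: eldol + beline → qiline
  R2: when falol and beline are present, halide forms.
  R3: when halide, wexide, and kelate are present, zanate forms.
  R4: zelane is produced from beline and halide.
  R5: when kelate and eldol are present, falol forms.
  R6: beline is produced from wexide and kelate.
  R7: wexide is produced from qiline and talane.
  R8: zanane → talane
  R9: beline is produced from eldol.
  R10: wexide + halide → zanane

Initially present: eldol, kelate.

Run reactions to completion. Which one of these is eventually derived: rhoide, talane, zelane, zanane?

kelate and eldol present → falol forms (R5).
eldol present → beline forms (R9).
falol and beline present → halide forms (R2).
beline and halide present → zelane forms (R4).
No rule produces rhoide, and it is not given. zanane would need wexide and halide (R10), but wexide never forms. talane would need zanane (R8), but zanane never forms.

zelane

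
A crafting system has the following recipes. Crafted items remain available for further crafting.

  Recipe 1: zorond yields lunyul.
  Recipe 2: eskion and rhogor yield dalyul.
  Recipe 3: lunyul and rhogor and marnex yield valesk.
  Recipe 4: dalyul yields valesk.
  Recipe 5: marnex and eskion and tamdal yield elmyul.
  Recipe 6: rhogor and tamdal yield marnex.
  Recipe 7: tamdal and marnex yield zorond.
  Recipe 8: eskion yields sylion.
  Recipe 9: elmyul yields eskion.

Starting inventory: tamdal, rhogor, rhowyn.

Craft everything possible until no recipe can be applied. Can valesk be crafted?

Yes

Using Recipe 6, rhogor and tamdal make marnex.
tamdal and marnex → zorond (Recipe 7).
Using Recipe 1, zorond makes lunyul.
Using Recipe 3, lunyul, rhogor, and marnex make valesk.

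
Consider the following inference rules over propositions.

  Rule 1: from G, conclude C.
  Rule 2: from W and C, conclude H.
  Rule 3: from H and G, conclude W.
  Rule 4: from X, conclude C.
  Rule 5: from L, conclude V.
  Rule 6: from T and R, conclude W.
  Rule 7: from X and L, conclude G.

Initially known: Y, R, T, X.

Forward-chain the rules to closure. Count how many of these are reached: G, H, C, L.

From T and R, Rule 6 gives W.
X holds, so C follows (Rule 4).
W and C hold, so H follows (Rule 2).
G would need X and L (Rule 7), but L is never established.
H: reached.
C: reached.
No rule produces L, and it is not given.
Reached: H and C — 2 of the 4.

2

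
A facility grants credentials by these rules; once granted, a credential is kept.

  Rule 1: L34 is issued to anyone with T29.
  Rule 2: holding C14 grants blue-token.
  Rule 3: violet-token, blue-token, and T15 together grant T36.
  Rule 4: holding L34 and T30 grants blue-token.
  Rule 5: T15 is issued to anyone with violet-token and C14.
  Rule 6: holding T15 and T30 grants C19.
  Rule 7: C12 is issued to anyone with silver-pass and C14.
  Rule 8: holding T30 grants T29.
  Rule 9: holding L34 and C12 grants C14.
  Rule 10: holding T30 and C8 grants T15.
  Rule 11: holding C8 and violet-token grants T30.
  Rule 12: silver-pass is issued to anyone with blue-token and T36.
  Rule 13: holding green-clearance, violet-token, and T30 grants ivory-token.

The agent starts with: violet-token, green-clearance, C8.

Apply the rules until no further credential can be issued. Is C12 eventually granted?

No

C12 would need silver-pass and C14 (Rule 7), but C14 is never granted.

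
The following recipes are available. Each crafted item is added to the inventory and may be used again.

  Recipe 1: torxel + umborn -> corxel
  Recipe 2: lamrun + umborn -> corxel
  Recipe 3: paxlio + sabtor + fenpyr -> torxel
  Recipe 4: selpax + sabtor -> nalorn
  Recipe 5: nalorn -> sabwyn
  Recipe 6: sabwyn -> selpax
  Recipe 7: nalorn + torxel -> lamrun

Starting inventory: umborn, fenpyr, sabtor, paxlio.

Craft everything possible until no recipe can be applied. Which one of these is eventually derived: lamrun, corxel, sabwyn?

corxel

Using Recipe 3, paxlio, sabtor, and fenpyr make torxel.
torxel + umborn -> corxel (Recipe 1).
sabwyn would need nalorn (Recipe 5), but nalorn is never obtained. lamrun would need nalorn and torxel (Recipe 7), but nalorn is never obtained.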